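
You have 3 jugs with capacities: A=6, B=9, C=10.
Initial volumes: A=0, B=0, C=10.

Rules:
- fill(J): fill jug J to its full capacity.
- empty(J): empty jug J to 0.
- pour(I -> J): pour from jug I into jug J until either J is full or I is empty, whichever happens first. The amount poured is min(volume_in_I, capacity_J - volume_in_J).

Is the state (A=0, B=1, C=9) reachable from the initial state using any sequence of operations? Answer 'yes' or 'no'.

BFS from (A=0, B=0, C=10):
  1. pour(C -> B) -> (A=0 B=9 C=1)
  2. pour(C -> A) -> (A=1 B=9 C=0)
  3. pour(B -> C) -> (A=1 B=0 C=9)
  4. pour(A -> B) -> (A=0 B=1 C=9)
Target reached → yes.

Answer: yes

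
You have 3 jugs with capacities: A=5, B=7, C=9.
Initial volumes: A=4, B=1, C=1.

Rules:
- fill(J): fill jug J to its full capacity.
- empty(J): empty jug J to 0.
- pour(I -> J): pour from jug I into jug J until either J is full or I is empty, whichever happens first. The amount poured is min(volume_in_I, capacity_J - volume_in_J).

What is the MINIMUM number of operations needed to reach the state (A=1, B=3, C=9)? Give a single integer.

Answer: 4

Derivation:
BFS from (A=4, B=1, C=1). One shortest path:
  1. pour(A -> C) -> (A=0 B=1 C=5)
  2. pour(B -> A) -> (A=1 B=0 C=5)
  3. fill(B) -> (A=1 B=7 C=5)
  4. pour(B -> C) -> (A=1 B=3 C=9)
Reached target in 4 moves.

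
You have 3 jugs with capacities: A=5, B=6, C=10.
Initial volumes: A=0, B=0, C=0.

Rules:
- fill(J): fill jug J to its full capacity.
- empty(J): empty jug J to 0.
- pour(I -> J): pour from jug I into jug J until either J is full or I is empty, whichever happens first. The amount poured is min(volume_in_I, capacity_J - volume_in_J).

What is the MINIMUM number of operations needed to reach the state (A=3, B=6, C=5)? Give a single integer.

BFS from (A=0, B=0, C=0). One shortest path:
  1. fill(C) -> (A=0 B=0 C=10)
  2. pour(C -> B) -> (A=0 B=6 C=4)
  3. empty(B) -> (A=0 B=0 C=4)
  4. pour(C -> B) -> (A=0 B=4 C=0)
  5. fill(C) -> (A=0 B=4 C=10)
  6. pour(C -> A) -> (A=5 B=4 C=5)
  7. pour(A -> B) -> (A=3 B=6 C=5)
Reached target in 7 moves.

Answer: 7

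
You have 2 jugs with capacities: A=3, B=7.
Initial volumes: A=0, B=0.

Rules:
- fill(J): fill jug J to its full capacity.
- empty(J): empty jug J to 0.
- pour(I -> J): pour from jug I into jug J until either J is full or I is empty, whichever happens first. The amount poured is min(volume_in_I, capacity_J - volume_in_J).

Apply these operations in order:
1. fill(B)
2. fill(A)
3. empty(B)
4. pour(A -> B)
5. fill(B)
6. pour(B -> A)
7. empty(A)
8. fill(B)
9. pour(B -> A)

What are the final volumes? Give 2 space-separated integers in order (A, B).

Step 1: fill(B) -> (A=0 B=7)
Step 2: fill(A) -> (A=3 B=7)
Step 3: empty(B) -> (A=3 B=0)
Step 4: pour(A -> B) -> (A=0 B=3)
Step 5: fill(B) -> (A=0 B=7)
Step 6: pour(B -> A) -> (A=3 B=4)
Step 7: empty(A) -> (A=0 B=4)
Step 8: fill(B) -> (A=0 B=7)
Step 9: pour(B -> A) -> (A=3 B=4)

Answer: 3 4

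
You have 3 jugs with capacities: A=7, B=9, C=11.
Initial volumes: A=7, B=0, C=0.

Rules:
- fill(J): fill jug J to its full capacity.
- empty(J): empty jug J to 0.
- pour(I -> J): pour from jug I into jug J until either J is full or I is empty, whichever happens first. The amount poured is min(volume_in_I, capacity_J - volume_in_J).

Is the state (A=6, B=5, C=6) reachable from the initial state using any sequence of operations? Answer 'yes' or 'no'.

Answer: no

Derivation:
BFS explored all 480 reachable states.
Reachable set includes: (0,0,0), (0,0,1), (0,0,2), (0,0,3), (0,0,4), (0,0,5), (0,0,6), (0,0,7), (0,0,8), (0,0,9), (0,0,10), (0,0,11) ...
Target (A=6, B=5, C=6) not in reachable set → no.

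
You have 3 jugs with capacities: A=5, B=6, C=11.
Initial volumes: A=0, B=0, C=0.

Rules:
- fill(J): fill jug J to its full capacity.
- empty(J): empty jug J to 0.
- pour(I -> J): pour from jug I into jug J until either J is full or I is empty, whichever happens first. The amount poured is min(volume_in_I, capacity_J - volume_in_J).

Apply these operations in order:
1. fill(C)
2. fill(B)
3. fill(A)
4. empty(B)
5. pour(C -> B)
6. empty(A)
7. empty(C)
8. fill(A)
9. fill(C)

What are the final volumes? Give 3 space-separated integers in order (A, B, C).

Answer: 5 6 11

Derivation:
Step 1: fill(C) -> (A=0 B=0 C=11)
Step 2: fill(B) -> (A=0 B=6 C=11)
Step 3: fill(A) -> (A=5 B=6 C=11)
Step 4: empty(B) -> (A=5 B=0 C=11)
Step 5: pour(C -> B) -> (A=5 B=6 C=5)
Step 6: empty(A) -> (A=0 B=6 C=5)
Step 7: empty(C) -> (A=0 B=6 C=0)
Step 8: fill(A) -> (A=5 B=6 C=0)
Step 9: fill(C) -> (A=5 B=6 C=11)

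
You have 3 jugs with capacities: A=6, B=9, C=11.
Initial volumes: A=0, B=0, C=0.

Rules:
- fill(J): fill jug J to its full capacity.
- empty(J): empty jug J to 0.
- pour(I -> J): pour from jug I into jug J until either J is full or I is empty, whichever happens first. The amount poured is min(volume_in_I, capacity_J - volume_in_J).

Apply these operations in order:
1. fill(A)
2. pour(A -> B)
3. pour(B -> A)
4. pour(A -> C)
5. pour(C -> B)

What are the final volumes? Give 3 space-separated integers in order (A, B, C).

Step 1: fill(A) -> (A=6 B=0 C=0)
Step 2: pour(A -> B) -> (A=0 B=6 C=0)
Step 3: pour(B -> A) -> (A=6 B=0 C=0)
Step 4: pour(A -> C) -> (A=0 B=0 C=6)
Step 5: pour(C -> B) -> (A=0 B=6 C=0)

Answer: 0 6 0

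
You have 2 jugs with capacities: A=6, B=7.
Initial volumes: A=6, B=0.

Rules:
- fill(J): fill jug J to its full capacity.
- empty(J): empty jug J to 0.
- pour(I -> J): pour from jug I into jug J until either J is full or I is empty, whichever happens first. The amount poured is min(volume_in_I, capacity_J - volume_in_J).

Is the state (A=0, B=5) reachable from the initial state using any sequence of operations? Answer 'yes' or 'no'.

Answer: yes

Derivation:
BFS from (A=6, B=0):
  1. pour(A -> B) -> (A=0 B=6)
  2. fill(A) -> (A=6 B=6)
  3. pour(A -> B) -> (A=5 B=7)
  4. empty(B) -> (A=5 B=0)
  5. pour(A -> B) -> (A=0 B=5)
Target reached → yes.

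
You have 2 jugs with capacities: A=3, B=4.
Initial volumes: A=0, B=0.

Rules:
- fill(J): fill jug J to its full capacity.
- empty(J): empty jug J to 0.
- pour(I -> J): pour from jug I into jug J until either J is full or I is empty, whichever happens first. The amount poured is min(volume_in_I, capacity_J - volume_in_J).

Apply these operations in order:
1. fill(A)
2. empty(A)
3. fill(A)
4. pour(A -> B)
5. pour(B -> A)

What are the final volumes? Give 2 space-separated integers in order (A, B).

Answer: 3 0

Derivation:
Step 1: fill(A) -> (A=3 B=0)
Step 2: empty(A) -> (A=0 B=0)
Step 3: fill(A) -> (A=3 B=0)
Step 4: pour(A -> B) -> (A=0 B=3)
Step 5: pour(B -> A) -> (A=3 B=0)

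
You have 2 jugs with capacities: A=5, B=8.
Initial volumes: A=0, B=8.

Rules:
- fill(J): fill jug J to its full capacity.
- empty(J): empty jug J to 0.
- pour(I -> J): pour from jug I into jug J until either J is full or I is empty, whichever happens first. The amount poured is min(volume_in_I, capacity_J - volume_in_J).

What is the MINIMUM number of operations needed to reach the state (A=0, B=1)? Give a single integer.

Answer: 8

Derivation:
BFS from (A=0, B=8). One shortest path:
  1. pour(B -> A) -> (A=5 B=3)
  2. empty(A) -> (A=0 B=3)
  3. pour(B -> A) -> (A=3 B=0)
  4. fill(B) -> (A=3 B=8)
  5. pour(B -> A) -> (A=5 B=6)
  6. empty(A) -> (A=0 B=6)
  7. pour(B -> A) -> (A=5 B=1)
  8. empty(A) -> (A=0 B=1)
Reached target in 8 moves.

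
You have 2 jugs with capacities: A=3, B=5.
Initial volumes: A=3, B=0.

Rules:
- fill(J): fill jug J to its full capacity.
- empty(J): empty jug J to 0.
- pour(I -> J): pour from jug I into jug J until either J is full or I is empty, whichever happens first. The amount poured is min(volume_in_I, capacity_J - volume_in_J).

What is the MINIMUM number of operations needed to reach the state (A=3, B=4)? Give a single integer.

Answer: 7

Derivation:
BFS from (A=3, B=0). One shortest path:
  1. empty(A) -> (A=0 B=0)
  2. fill(B) -> (A=0 B=5)
  3. pour(B -> A) -> (A=3 B=2)
  4. empty(A) -> (A=0 B=2)
  5. pour(B -> A) -> (A=2 B=0)
  6. fill(B) -> (A=2 B=5)
  7. pour(B -> A) -> (A=3 B=4)
Reached target in 7 moves.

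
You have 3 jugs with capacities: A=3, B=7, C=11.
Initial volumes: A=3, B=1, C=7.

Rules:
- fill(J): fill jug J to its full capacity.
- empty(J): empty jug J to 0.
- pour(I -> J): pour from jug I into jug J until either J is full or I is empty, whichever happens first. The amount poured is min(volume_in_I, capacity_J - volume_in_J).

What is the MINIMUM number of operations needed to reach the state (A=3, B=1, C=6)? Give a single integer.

Answer: 5

Derivation:
BFS from (A=3, B=1, C=7). One shortest path:
  1. empty(C) -> (A=3 B=1 C=0)
  2. pour(A -> C) -> (A=0 B=1 C=3)
  3. fill(A) -> (A=3 B=1 C=3)
  4. pour(A -> C) -> (A=0 B=1 C=6)
  5. fill(A) -> (A=3 B=1 C=6)
Reached target in 5 moves.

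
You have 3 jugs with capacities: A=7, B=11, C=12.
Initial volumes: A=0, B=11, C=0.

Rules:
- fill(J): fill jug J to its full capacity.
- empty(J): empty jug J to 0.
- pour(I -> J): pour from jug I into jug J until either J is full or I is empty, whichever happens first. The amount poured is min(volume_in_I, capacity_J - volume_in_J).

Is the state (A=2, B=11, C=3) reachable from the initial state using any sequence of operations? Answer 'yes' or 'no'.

Answer: yes

Derivation:
BFS from (A=0, B=11, C=0):
  1. fill(C) -> (A=0 B=11 C=12)
  2. pour(B -> A) -> (A=7 B=4 C=12)
  3. empty(A) -> (A=0 B=4 C=12)
  4. pour(C -> A) -> (A=7 B=4 C=5)
  5. pour(C -> B) -> (A=7 B=9 C=0)
  6. pour(A -> C) -> (A=0 B=9 C=7)
  7. pour(B -> A) -> (A=7 B=2 C=7)
  8. pour(A -> C) -> (A=2 B=2 C=12)
  9. pour(C -> B) -> (A=2 B=11 C=3)
Target reached → yes.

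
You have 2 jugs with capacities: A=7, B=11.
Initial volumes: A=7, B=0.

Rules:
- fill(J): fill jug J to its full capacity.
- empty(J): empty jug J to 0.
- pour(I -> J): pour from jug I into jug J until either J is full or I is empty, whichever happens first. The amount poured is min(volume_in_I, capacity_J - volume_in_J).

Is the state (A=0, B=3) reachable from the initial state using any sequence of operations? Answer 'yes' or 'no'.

BFS from (A=7, B=0):
  1. pour(A -> B) -> (A=0 B=7)
  2. fill(A) -> (A=7 B=7)
  3. pour(A -> B) -> (A=3 B=11)
  4. empty(B) -> (A=3 B=0)
  5. pour(A -> B) -> (A=0 B=3)
Target reached → yes.

Answer: yes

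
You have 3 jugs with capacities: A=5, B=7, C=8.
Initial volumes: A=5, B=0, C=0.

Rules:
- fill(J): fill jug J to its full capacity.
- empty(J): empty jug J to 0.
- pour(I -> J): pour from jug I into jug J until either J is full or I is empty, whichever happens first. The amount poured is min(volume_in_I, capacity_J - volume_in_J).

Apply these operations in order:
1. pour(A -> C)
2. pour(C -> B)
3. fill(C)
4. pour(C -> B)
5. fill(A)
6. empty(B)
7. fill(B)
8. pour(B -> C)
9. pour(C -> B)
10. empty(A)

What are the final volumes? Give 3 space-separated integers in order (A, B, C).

Answer: 0 7 6

Derivation:
Step 1: pour(A -> C) -> (A=0 B=0 C=5)
Step 2: pour(C -> B) -> (A=0 B=5 C=0)
Step 3: fill(C) -> (A=0 B=5 C=8)
Step 4: pour(C -> B) -> (A=0 B=7 C=6)
Step 5: fill(A) -> (A=5 B=7 C=6)
Step 6: empty(B) -> (A=5 B=0 C=6)
Step 7: fill(B) -> (A=5 B=7 C=6)
Step 8: pour(B -> C) -> (A=5 B=5 C=8)
Step 9: pour(C -> B) -> (A=5 B=7 C=6)
Step 10: empty(A) -> (A=0 B=7 C=6)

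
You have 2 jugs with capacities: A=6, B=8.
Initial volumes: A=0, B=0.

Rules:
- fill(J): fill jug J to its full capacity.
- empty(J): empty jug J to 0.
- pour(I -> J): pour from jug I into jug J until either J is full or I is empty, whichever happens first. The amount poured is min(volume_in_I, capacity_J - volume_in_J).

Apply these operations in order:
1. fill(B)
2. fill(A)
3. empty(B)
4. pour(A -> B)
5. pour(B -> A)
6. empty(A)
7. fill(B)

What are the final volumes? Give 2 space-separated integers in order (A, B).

Answer: 0 8

Derivation:
Step 1: fill(B) -> (A=0 B=8)
Step 2: fill(A) -> (A=6 B=8)
Step 3: empty(B) -> (A=6 B=0)
Step 4: pour(A -> B) -> (A=0 B=6)
Step 5: pour(B -> A) -> (A=6 B=0)
Step 6: empty(A) -> (A=0 B=0)
Step 7: fill(B) -> (A=0 B=8)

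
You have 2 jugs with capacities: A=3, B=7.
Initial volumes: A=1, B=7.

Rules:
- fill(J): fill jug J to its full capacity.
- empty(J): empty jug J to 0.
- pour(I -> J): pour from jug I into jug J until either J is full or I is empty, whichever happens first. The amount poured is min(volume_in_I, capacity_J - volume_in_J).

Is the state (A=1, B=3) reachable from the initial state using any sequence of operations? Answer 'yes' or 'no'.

Answer: no

Derivation:
BFS explored all 20 reachable states.
Reachable set includes: (0,0), (0,1), (0,2), (0,3), (0,4), (0,5), (0,6), (0,7), (1,0), (1,7), (2,0), (2,7) ...
Target (A=1, B=3) not in reachable set → no.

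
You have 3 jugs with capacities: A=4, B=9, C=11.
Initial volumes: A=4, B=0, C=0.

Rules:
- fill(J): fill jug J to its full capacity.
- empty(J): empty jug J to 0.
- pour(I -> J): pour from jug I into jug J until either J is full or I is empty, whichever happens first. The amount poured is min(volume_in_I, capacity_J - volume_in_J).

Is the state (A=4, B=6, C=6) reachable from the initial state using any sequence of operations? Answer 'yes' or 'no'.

Answer: yes

Derivation:
BFS from (A=4, B=0, C=0):
  1. pour(A -> B) -> (A=0 B=4 C=0)
  2. fill(A) -> (A=4 B=4 C=0)
  3. pour(A -> C) -> (A=0 B=4 C=4)
  4. fill(A) -> (A=4 B=4 C=4)
  5. pour(A -> C) -> (A=0 B=4 C=8)
  6. fill(A) -> (A=4 B=4 C=8)
  7. pour(A -> C) -> (A=1 B=4 C=11)
  8. pour(C -> B) -> (A=1 B=9 C=6)
  9. pour(B -> A) -> (A=4 B=6 C=6)
Target reached → yes.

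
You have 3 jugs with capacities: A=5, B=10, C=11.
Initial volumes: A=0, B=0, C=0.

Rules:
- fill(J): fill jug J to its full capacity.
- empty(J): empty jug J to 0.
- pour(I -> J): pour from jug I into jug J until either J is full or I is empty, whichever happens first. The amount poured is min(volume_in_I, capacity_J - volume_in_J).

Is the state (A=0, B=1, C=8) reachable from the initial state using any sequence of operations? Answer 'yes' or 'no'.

BFS from (A=0, B=0, C=0):
  1. fill(C) -> (A=0 B=0 C=11)
  2. pour(C -> B) -> (A=0 B=10 C=1)
  3. pour(C -> A) -> (A=1 B=10 C=0)
  4. pour(B -> C) -> (A=1 B=0 C=10)
  5. fill(B) -> (A=1 B=10 C=10)
  6. pour(B -> C) -> (A=1 B=9 C=11)
  7. empty(C) -> (A=1 B=9 C=0)
  8. pour(B -> C) -> (A=1 B=0 C=9)
  9. fill(B) -> (A=1 B=10 C=9)
  10. pour(B -> C) -> (A=1 B=8 C=11)
  11. empty(C) -> (A=1 B=8 C=0)
  12. pour(B -> C) -> (A=1 B=0 C=8)
  13. pour(A -> B) -> (A=0 B=1 C=8)
Target reached → yes.

Answer: yes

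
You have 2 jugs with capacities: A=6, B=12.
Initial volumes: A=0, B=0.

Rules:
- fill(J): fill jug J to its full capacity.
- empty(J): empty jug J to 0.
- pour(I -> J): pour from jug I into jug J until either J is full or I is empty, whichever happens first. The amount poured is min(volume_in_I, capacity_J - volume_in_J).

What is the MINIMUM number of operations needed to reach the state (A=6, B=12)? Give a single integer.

BFS from (A=0, B=0). One shortest path:
  1. fill(A) -> (A=6 B=0)
  2. fill(B) -> (A=6 B=12)
Reached target in 2 moves.

Answer: 2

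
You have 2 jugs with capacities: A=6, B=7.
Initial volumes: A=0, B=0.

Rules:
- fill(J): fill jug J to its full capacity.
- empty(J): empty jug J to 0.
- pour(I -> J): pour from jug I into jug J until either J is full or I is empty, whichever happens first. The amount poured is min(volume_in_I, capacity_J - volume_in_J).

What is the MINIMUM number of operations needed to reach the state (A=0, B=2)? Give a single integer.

BFS from (A=0, B=0). One shortest path:
  1. fill(B) -> (A=0 B=7)
  2. pour(B -> A) -> (A=6 B=1)
  3. empty(A) -> (A=0 B=1)
  4. pour(B -> A) -> (A=1 B=0)
  5. fill(B) -> (A=1 B=7)
  6. pour(B -> A) -> (A=6 B=2)
  7. empty(A) -> (A=0 B=2)
Reached target in 7 moves.

Answer: 7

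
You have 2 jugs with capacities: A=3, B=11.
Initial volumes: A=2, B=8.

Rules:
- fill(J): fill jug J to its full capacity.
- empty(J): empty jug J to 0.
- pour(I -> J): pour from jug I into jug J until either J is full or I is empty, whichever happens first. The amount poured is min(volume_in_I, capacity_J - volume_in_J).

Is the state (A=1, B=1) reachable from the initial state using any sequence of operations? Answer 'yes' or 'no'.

BFS explored all 29 reachable states.
Reachable set includes: (0,0), (0,1), (0,2), (0,3), (0,4), (0,5), (0,6), (0,7), (0,8), (0,9), (0,10), (0,11) ...
Target (A=1, B=1) not in reachable set → no.

Answer: no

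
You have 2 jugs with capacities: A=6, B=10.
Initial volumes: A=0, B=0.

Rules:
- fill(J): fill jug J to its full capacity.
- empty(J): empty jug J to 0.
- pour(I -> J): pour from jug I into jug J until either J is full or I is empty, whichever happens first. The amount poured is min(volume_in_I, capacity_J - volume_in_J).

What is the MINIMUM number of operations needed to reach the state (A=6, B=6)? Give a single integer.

Answer: 3

Derivation:
BFS from (A=0, B=0). One shortest path:
  1. fill(A) -> (A=6 B=0)
  2. pour(A -> B) -> (A=0 B=6)
  3. fill(A) -> (A=6 B=6)
Reached target in 3 moves.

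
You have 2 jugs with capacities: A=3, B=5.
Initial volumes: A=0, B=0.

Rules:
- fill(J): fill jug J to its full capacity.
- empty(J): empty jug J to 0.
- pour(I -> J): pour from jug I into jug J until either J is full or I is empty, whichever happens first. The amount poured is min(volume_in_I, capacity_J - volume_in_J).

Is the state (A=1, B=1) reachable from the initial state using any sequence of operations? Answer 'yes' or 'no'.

Answer: no

Derivation:
BFS explored all 16 reachable states.
Reachable set includes: (0,0), (0,1), (0,2), (0,3), (0,4), (0,5), (1,0), (1,5), (2,0), (2,5), (3,0), (3,1) ...
Target (A=1, B=1) not in reachable set → no.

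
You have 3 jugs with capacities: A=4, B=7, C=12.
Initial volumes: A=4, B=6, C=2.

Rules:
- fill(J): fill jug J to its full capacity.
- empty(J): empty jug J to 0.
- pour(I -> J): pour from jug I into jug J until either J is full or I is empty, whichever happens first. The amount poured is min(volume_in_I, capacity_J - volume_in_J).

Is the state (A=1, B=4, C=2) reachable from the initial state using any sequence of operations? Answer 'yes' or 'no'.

Answer: no

Derivation:
BFS explored all 322 reachable states.
Reachable set includes: (0,0,0), (0,0,1), (0,0,2), (0,0,3), (0,0,4), (0,0,5), (0,0,6), (0,0,7), (0,0,8), (0,0,9), (0,0,10), (0,0,11) ...
Target (A=1, B=4, C=2) not in reachable set → no.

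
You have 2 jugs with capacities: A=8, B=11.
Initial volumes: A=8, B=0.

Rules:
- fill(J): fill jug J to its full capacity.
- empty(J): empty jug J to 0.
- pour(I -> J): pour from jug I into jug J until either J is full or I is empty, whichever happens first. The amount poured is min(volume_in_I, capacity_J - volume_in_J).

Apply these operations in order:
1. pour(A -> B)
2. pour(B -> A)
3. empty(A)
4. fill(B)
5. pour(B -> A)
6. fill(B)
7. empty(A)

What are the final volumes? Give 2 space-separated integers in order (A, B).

Step 1: pour(A -> B) -> (A=0 B=8)
Step 2: pour(B -> A) -> (A=8 B=0)
Step 3: empty(A) -> (A=0 B=0)
Step 4: fill(B) -> (A=0 B=11)
Step 5: pour(B -> A) -> (A=8 B=3)
Step 6: fill(B) -> (A=8 B=11)
Step 7: empty(A) -> (A=0 B=11)

Answer: 0 11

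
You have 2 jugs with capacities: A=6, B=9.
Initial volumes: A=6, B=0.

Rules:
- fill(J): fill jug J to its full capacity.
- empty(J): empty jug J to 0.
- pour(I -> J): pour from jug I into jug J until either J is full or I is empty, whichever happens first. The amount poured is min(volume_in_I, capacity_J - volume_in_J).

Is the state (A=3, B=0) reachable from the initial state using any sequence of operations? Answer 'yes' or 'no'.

Answer: yes

Derivation:
BFS from (A=6, B=0):
  1. pour(A -> B) -> (A=0 B=6)
  2. fill(A) -> (A=6 B=6)
  3. pour(A -> B) -> (A=3 B=9)
  4. empty(B) -> (A=3 B=0)
Target reached → yes.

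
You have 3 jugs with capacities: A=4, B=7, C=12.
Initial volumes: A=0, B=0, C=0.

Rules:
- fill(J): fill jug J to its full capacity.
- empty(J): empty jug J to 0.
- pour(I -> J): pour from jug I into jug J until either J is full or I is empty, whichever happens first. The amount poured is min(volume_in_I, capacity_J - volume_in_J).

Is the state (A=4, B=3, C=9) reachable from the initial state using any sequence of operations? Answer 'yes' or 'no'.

Answer: yes

Derivation:
BFS from (A=0, B=0, C=0):
  1. fill(A) -> (A=4 B=0 C=0)
  2. fill(C) -> (A=4 B=0 C=12)
  3. pour(A -> B) -> (A=0 B=4 C=12)
  4. pour(C -> B) -> (A=0 B=7 C=9)
  5. pour(B -> A) -> (A=4 B=3 C=9)
Target reached → yes.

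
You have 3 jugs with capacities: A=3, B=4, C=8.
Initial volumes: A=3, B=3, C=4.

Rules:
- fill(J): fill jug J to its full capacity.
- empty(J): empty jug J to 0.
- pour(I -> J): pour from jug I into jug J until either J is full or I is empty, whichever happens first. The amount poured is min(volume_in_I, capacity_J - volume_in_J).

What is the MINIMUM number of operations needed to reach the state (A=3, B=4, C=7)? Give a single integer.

Answer: 2

Derivation:
BFS from (A=3, B=3, C=4). One shortest path:
  1. fill(C) -> (A=3 B=3 C=8)
  2. pour(C -> B) -> (A=3 B=4 C=7)
Reached target in 2 moves.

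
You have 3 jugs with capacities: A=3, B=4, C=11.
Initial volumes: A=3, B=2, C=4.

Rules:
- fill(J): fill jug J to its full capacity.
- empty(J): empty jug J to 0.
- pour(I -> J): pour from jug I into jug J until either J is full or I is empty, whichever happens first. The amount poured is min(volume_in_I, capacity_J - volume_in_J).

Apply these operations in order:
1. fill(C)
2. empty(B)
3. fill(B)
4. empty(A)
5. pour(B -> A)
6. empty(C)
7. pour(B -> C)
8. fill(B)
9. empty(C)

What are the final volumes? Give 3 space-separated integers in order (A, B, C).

Step 1: fill(C) -> (A=3 B=2 C=11)
Step 2: empty(B) -> (A=3 B=0 C=11)
Step 3: fill(B) -> (A=3 B=4 C=11)
Step 4: empty(A) -> (A=0 B=4 C=11)
Step 5: pour(B -> A) -> (A=3 B=1 C=11)
Step 6: empty(C) -> (A=3 B=1 C=0)
Step 7: pour(B -> C) -> (A=3 B=0 C=1)
Step 8: fill(B) -> (A=3 B=4 C=1)
Step 9: empty(C) -> (A=3 B=4 C=0)

Answer: 3 4 0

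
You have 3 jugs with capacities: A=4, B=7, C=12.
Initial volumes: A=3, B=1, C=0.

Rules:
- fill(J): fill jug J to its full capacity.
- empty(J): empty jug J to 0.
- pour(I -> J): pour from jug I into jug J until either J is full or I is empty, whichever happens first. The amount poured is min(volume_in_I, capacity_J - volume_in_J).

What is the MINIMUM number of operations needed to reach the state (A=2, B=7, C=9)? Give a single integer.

Answer: 8

Derivation:
BFS from (A=3, B=1, C=0). One shortest path:
  1. fill(B) -> (A=3 B=7 C=0)
  2. pour(A -> C) -> (A=0 B=7 C=3)
  3. fill(A) -> (A=4 B=7 C=3)
  4. pour(B -> C) -> (A=4 B=0 C=10)
  5. pour(A -> B) -> (A=0 B=4 C=10)
  6. fill(A) -> (A=4 B=4 C=10)
  7. pour(A -> C) -> (A=2 B=4 C=12)
  8. pour(C -> B) -> (A=2 B=7 C=9)
Reached target in 8 moves.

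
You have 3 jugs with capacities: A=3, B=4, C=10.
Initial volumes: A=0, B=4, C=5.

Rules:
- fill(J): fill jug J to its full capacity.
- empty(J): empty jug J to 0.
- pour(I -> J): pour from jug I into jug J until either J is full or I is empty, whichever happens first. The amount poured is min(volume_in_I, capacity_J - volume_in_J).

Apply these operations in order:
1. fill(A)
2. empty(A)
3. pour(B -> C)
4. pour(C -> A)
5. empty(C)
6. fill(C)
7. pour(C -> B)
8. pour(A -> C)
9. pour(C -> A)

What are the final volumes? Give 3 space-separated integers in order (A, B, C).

Answer: 3 4 6

Derivation:
Step 1: fill(A) -> (A=3 B=4 C=5)
Step 2: empty(A) -> (A=0 B=4 C=5)
Step 3: pour(B -> C) -> (A=0 B=0 C=9)
Step 4: pour(C -> A) -> (A=3 B=0 C=6)
Step 5: empty(C) -> (A=3 B=0 C=0)
Step 6: fill(C) -> (A=3 B=0 C=10)
Step 7: pour(C -> B) -> (A=3 B=4 C=6)
Step 8: pour(A -> C) -> (A=0 B=4 C=9)
Step 9: pour(C -> A) -> (A=3 B=4 C=6)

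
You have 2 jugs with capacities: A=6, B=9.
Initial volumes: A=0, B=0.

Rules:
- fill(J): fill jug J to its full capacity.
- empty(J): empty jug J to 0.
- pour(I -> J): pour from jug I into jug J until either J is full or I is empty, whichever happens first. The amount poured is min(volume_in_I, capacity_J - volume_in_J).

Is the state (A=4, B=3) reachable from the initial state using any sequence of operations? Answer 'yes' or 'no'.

Answer: no

Derivation:
BFS explored all 10 reachable states.
Reachable set includes: (0,0), (0,3), (0,6), (0,9), (3,0), (3,9), (6,0), (6,3), (6,6), (6,9)
Target (A=4, B=3) not in reachable set → no.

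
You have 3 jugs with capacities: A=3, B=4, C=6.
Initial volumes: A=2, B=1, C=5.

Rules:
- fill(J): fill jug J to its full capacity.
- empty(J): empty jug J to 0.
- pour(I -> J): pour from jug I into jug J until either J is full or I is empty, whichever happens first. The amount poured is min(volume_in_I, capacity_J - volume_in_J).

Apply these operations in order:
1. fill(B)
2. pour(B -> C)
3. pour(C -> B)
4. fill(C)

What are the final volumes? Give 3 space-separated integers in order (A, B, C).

Answer: 2 4 6

Derivation:
Step 1: fill(B) -> (A=2 B=4 C=5)
Step 2: pour(B -> C) -> (A=2 B=3 C=6)
Step 3: pour(C -> B) -> (A=2 B=4 C=5)
Step 4: fill(C) -> (A=2 B=4 C=6)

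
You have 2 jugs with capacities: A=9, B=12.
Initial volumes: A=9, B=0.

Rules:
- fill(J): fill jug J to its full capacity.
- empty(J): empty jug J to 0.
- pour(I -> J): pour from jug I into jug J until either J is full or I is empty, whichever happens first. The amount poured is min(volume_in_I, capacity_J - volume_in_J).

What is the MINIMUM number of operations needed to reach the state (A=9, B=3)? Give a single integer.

BFS from (A=9, B=0). One shortest path:
  1. empty(A) -> (A=0 B=0)
  2. fill(B) -> (A=0 B=12)
  3. pour(B -> A) -> (A=9 B=3)
Reached target in 3 moves.

Answer: 3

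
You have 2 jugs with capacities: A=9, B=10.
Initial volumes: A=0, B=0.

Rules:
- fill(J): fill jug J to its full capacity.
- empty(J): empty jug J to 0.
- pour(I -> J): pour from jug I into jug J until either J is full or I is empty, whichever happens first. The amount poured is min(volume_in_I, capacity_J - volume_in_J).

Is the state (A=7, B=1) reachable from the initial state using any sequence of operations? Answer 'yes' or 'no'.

BFS explored all 38 reachable states.
Reachable set includes: (0,0), (0,1), (0,2), (0,3), (0,4), (0,5), (0,6), (0,7), (0,8), (0,9), (0,10), (1,0) ...
Target (A=7, B=1) not in reachable set → no.

Answer: no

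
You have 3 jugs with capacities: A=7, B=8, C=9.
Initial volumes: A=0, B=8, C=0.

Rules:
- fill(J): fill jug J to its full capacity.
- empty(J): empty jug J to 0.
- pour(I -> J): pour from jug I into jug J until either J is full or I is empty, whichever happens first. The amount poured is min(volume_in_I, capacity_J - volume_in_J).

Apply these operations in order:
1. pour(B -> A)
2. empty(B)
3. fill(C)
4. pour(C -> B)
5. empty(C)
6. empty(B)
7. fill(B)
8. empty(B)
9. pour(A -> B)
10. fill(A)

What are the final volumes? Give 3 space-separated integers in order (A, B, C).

Step 1: pour(B -> A) -> (A=7 B=1 C=0)
Step 2: empty(B) -> (A=7 B=0 C=0)
Step 3: fill(C) -> (A=7 B=0 C=9)
Step 4: pour(C -> B) -> (A=7 B=8 C=1)
Step 5: empty(C) -> (A=7 B=8 C=0)
Step 6: empty(B) -> (A=7 B=0 C=0)
Step 7: fill(B) -> (A=7 B=8 C=0)
Step 8: empty(B) -> (A=7 B=0 C=0)
Step 9: pour(A -> B) -> (A=0 B=7 C=0)
Step 10: fill(A) -> (A=7 B=7 C=0)

Answer: 7 7 0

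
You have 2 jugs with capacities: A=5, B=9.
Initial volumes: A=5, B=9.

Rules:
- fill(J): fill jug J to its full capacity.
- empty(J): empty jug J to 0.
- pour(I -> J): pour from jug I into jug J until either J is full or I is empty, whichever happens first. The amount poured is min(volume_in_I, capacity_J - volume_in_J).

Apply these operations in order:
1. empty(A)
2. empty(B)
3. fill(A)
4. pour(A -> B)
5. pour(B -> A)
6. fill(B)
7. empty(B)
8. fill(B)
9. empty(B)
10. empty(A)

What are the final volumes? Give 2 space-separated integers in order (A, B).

Answer: 0 0

Derivation:
Step 1: empty(A) -> (A=0 B=9)
Step 2: empty(B) -> (A=0 B=0)
Step 3: fill(A) -> (A=5 B=0)
Step 4: pour(A -> B) -> (A=0 B=5)
Step 5: pour(B -> A) -> (A=5 B=0)
Step 6: fill(B) -> (A=5 B=9)
Step 7: empty(B) -> (A=5 B=0)
Step 8: fill(B) -> (A=5 B=9)
Step 9: empty(B) -> (A=5 B=0)
Step 10: empty(A) -> (A=0 B=0)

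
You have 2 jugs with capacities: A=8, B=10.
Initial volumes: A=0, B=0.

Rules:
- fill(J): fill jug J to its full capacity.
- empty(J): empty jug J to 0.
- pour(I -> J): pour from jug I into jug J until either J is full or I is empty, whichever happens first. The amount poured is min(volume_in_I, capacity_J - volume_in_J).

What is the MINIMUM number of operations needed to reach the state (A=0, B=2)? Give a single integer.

BFS from (A=0, B=0). One shortest path:
  1. fill(B) -> (A=0 B=10)
  2. pour(B -> A) -> (A=8 B=2)
  3. empty(A) -> (A=0 B=2)
Reached target in 3 moves.

Answer: 3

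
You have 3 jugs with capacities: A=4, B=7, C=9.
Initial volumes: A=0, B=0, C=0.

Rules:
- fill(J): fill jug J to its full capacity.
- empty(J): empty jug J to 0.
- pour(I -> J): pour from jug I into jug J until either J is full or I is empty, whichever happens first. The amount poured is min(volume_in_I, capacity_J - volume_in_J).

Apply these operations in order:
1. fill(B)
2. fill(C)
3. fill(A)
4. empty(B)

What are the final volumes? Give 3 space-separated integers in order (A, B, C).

Step 1: fill(B) -> (A=0 B=7 C=0)
Step 2: fill(C) -> (A=0 B=7 C=9)
Step 3: fill(A) -> (A=4 B=7 C=9)
Step 4: empty(B) -> (A=4 B=0 C=9)

Answer: 4 0 9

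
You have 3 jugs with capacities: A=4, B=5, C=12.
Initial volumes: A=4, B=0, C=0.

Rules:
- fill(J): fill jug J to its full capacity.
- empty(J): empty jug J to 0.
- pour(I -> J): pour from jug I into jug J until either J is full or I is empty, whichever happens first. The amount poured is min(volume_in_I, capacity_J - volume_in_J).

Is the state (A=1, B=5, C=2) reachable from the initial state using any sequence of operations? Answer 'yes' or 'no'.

BFS from (A=4, B=0, C=0):
  1. empty(A) -> (A=0 B=0 C=0)
  2. fill(C) -> (A=0 B=0 C=12)
  3. pour(C -> B) -> (A=0 B=5 C=7)
  4. pour(B -> A) -> (A=4 B=1 C=7)
  5. empty(A) -> (A=0 B=1 C=7)
  6. pour(B -> A) -> (A=1 B=0 C=7)
  7. pour(C -> B) -> (A=1 B=5 C=2)
Target reached → yes.

Answer: yes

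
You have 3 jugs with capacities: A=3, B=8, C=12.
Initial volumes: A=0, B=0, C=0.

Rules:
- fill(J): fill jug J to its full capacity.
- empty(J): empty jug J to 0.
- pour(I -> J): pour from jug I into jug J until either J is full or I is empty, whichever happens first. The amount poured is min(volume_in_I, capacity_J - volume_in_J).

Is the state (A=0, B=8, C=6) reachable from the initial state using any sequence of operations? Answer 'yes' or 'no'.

Answer: yes

Derivation:
BFS from (A=0, B=0, C=0):
  1. fill(A) -> (A=3 B=0 C=0)
  2. fill(B) -> (A=3 B=8 C=0)
  3. pour(A -> C) -> (A=0 B=8 C=3)
  4. fill(A) -> (A=3 B=8 C=3)
  5. pour(A -> C) -> (A=0 B=8 C=6)
Target reached → yes.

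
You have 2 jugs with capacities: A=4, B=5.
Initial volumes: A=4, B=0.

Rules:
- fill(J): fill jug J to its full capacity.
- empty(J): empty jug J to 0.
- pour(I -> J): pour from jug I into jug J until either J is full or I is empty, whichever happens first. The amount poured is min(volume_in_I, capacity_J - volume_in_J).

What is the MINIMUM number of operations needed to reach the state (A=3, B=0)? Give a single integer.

BFS from (A=4, B=0). One shortest path:
  1. pour(A -> B) -> (A=0 B=4)
  2. fill(A) -> (A=4 B=4)
  3. pour(A -> B) -> (A=3 B=5)
  4. empty(B) -> (A=3 B=0)
Reached target in 4 moves.

Answer: 4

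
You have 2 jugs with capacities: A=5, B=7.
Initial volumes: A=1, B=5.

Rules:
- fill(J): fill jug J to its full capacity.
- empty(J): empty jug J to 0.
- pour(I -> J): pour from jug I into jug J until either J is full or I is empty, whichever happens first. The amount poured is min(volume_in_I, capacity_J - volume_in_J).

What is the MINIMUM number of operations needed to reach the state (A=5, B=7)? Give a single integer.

BFS from (A=1, B=5). One shortest path:
  1. fill(A) -> (A=5 B=5)
  2. fill(B) -> (A=5 B=7)
Reached target in 2 moves.

Answer: 2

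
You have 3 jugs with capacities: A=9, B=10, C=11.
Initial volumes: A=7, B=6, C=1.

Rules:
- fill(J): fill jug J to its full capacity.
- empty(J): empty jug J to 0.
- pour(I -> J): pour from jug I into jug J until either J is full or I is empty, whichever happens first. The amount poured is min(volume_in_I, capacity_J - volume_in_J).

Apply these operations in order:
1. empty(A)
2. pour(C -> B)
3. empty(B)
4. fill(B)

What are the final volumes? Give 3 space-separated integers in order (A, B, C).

Step 1: empty(A) -> (A=0 B=6 C=1)
Step 2: pour(C -> B) -> (A=0 B=7 C=0)
Step 3: empty(B) -> (A=0 B=0 C=0)
Step 4: fill(B) -> (A=0 B=10 C=0)

Answer: 0 10 0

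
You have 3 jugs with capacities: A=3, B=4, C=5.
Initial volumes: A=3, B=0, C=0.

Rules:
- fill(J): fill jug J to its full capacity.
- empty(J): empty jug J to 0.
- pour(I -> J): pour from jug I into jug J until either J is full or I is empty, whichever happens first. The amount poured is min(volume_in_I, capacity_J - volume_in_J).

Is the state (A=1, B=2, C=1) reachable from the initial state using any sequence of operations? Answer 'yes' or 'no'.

Answer: no

Derivation:
BFS explored all 96 reachable states.
Reachable set includes: (0,0,0), (0,0,1), (0,0,2), (0,0,3), (0,0,4), (0,0,5), (0,1,0), (0,1,1), (0,1,2), (0,1,3), (0,1,4), (0,1,5) ...
Target (A=1, B=2, C=1) not in reachable set → no.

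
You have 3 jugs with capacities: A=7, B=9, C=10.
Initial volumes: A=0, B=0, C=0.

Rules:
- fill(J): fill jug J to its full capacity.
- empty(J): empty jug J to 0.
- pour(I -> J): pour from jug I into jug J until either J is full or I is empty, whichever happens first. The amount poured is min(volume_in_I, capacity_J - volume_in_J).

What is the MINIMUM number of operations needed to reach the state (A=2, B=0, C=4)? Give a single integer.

BFS from (A=0, B=0, C=0). One shortest path:
  1. fill(A) -> (A=7 B=0 C=0)
  2. fill(B) -> (A=7 B=9 C=0)
  3. pour(A -> C) -> (A=0 B=9 C=7)
  4. pour(B -> A) -> (A=7 B=2 C=7)
  5. pour(A -> C) -> (A=4 B=2 C=10)
  6. empty(C) -> (A=4 B=2 C=0)
  7. pour(A -> C) -> (A=0 B=2 C=4)
  8. pour(B -> A) -> (A=2 B=0 C=4)
Reached target in 8 moves.

Answer: 8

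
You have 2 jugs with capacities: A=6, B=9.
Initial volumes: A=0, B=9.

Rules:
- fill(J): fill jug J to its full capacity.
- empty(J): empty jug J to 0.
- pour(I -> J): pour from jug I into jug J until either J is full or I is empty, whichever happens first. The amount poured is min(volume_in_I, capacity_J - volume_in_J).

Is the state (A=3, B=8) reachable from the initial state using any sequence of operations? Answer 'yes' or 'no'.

Answer: no

Derivation:
BFS explored all 10 reachable states.
Reachable set includes: (0,0), (0,3), (0,6), (0,9), (3,0), (3,9), (6,0), (6,3), (6,6), (6,9)
Target (A=3, B=8) not in reachable set → no.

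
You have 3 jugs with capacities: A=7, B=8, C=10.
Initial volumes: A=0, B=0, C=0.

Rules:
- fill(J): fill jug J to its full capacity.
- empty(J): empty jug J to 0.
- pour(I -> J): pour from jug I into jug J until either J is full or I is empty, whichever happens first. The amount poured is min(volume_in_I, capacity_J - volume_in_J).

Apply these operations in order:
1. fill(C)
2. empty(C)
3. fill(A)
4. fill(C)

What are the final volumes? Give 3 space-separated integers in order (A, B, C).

Answer: 7 0 10

Derivation:
Step 1: fill(C) -> (A=0 B=0 C=10)
Step 2: empty(C) -> (A=0 B=0 C=0)
Step 3: fill(A) -> (A=7 B=0 C=0)
Step 4: fill(C) -> (A=7 B=0 C=10)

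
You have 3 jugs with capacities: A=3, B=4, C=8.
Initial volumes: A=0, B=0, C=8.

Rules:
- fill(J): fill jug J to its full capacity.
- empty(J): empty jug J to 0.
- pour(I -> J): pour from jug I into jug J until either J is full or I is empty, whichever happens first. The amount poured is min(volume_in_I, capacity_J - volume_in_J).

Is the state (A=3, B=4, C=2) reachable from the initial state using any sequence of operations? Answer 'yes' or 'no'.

Answer: yes

Derivation:
BFS from (A=0, B=0, C=8):
  1. fill(B) -> (A=0 B=4 C=8)
  2. pour(C -> A) -> (A=3 B=4 C=5)
  3. empty(A) -> (A=0 B=4 C=5)
  4. pour(C -> A) -> (A=3 B=4 C=2)
Target reached → yes.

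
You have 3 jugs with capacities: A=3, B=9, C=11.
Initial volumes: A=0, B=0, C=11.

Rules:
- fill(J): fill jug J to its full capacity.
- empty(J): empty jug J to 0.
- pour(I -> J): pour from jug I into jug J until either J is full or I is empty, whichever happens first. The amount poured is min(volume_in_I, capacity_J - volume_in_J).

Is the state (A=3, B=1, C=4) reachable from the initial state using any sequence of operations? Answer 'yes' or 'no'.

BFS from (A=0, B=0, C=11):
  1. pour(C -> B) -> (A=0 B=9 C=2)
  2. pour(C -> A) -> (A=2 B=9 C=0)
  3. pour(B -> C) -> (A=2 B=0 C=9)
  4. pour(A -> B) -> (A=0 B=2 C=9)
  5. fill(A) -> (A=3 B=2 C=9)
  6. pour(A -> C) -> (A=1 B=2 C=11)
  7. pour(C -> B) -> (A=1 B=9 C=4)
  8. empty(B) -> (A=1 B=0 C=4)
  9. pour(A -> B) -> (A=0 B=1 C=4)
  10. fill(A) -> (A=3 B=1 C=4)
Target reached → yes.

Answer: yes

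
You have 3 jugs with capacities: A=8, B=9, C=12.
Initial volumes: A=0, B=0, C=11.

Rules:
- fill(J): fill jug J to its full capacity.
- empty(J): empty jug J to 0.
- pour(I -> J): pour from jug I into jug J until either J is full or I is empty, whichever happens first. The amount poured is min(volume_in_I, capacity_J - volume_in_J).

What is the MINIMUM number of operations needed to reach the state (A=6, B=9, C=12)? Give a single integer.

Answer: 5

Derivation:
BFS from (A=0, B=0, C=11). One shortest path:
  1. fill(A) -> (A=8 B=0 C=11)
  2. pour(A -> B) -> (A=0 B=8 C=11)
  3. fill(A) -> (A=8 B=8 C=11)
  4. pour(A -> B) -> (A=7 B=9 C=11)
  5. pour(A -> C) -> (A=6 B=9 C=12)
Reached target in 5 moves.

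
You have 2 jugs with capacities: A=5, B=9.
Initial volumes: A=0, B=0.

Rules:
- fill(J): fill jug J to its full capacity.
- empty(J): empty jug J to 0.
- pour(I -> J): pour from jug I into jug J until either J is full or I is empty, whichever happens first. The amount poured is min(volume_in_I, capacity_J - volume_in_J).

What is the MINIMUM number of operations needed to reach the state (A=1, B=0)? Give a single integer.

BFS from (A=0, B=0). One shortest path:
  1. fill(A) -> (A=5 B=0)
  2. pour(A -> B) -> (A=0 B=5)
  3. fill(A) -> (A=5 B=5)
  4. pour(A -> B) -> (A=1 B=9)
  5. empty(B) -> (A=1 B=0)
Reached target in 5 moves.

Answer: 5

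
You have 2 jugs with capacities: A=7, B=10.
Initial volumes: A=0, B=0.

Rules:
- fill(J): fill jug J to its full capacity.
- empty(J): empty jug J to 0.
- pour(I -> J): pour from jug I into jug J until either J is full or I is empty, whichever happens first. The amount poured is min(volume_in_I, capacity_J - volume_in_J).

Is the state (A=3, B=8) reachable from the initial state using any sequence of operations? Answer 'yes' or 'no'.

BFS explored all 34 reachable states.
Reachable set includes: (0,0), (0,1), (0,2), (0,3), (0,4), (0,5), (0,6), (0,7), (0,8), (0,9), (0,10), (1,0) ...
Target (A=3, B=8) not in reachable set → no.

Answer: no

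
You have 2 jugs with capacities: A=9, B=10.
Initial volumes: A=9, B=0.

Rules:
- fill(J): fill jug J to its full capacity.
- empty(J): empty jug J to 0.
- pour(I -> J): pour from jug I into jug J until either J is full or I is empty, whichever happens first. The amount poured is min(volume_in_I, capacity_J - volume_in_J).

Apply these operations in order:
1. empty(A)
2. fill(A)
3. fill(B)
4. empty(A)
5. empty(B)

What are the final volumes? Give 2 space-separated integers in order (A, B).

Step 1: empty(A) -> (A=0 B=0)
Step 2: fill(A) -> (A=9 B=0)
Step 3: fill(B) -> (A=9 B=10)
Step 4: empty(A) -> (A=0 B=10)
Step 5: empty(B) -> (A=0 B=0)

Answer: 0 0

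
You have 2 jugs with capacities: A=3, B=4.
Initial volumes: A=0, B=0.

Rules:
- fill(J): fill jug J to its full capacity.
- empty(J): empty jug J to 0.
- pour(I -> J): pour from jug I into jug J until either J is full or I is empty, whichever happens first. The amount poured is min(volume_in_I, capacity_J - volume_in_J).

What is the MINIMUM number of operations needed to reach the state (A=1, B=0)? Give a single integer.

Answer: 4

Derivation:
BFS from (A=0, B=0). One shortest path:
  1. fill(B) -> (A=0 B=4)
  2. pour(B -> A) -> (A=3 B=1)
  3. empty(A) -> (A=0 B=1)
  4. pour(B -> A) -> (A=1 B=0)
Reached target in 4 moves.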